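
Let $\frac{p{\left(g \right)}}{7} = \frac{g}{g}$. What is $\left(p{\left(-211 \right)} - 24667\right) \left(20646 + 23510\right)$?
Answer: $-1088886960$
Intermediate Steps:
$p{\left(g \right)} = 7$ ($p{\left(g \right)} = 7 \frac{g}{g} = 7 \cdot 1 = 7$)
$\left(p{\left(-211 \right)} - 24667\right) \left(20646 + 23510\right) = \left(7 - 24667\right) \left(20646 + 23510\right) = \left(-24660\right) 44156 = -1088886960$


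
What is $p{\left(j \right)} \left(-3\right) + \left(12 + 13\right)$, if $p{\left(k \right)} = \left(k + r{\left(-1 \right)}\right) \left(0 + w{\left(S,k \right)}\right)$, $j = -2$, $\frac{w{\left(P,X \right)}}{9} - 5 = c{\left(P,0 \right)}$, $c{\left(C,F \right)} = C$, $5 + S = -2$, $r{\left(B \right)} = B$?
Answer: $-137$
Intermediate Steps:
$S = -7$ ($S = -5 - 2 = -7$)
$w{\left(P,X \right)} = 45 + 9 P$
$p{\left(k \right)} = 18 - 18 k$ ($p{\left(k \right)} = \left(k - 1\right) \left(0 + \left(45 + 9 \left(-7\right)\right)\right) = \left(-1 + k\right) \left(0 + \left(45 - 63\right)\right) = \left(-1 + k\right) \left(0 - 18\right) = \left(-1 + k\right) \left(-18\right) = 18 - 18 k$)
$p{\left(j \right)} \left(-3\right) + \left(12 + 13\right) = \left(18 - -36\right) \left(-3\right) + \left(12 + 13\right) = \left(18 + 36\right) \left(-3\right) + 25 = 54 \left(-3\right) + 25 = -162 + 25 = -137$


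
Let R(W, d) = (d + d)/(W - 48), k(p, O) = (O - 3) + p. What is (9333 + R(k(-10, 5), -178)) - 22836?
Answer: -188953/14 ≈ -13497.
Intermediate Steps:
k(p, O) = -3 + O + p (k(p, O) = (-3 + O) + p = -3 + O + p)
R(W, d) = 2*d/(-48 + W) (R(W, d) = (2*d)/(-48 + W) = 2*d/(-48 + W))
(9333 + R(k(-10, 5), -178)) - 22836 = (9333 + 2*(-178)/(-48 + (-3 + 5 - 10))) - 22836 = (9333 + 2*(-178)/(-48 - 8)) - 22836 = (9333 + 2*(-178)/(-56)) - 22836 = (9333 + 2*(-178)*(-1/56)) - 22836 = (9333 + 89/14) - 22836 = 130751/14 - 22836 = -188953/14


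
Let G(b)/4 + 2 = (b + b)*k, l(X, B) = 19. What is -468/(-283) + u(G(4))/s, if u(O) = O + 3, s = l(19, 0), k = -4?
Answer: -1513/283 ≈ -5.3463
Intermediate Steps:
s = 19
G(b) = -8 - 32*b (G(b) = -8 + 4*((b + b)*(-4)) = -8 + 4*((2*b)*(-4)) = -8 + 4*(-8*b) = -8 - 32*b)
u(O) = 3 + O
-468/(-283) + u(G(4))/s = -468/(-283) + (3 + (-8 - 32*4))/19 = -468*(-1/283) + (3 + (-8 - 128))*(1/19) = 468/283 + (3 - 136)*(1/19) = 468/283 - 133*1/19 = 468/283 - 7 = -1513/283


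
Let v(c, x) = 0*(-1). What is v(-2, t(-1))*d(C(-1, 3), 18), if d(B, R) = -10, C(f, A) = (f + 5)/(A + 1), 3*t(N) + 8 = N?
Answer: 0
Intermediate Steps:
t(N) = -8/3 + N/3
v(c, x) = 0
C(f, A) = (5 + f)/(1 + A)
v(-2, t(-1))*d(C(-1, 3), 18) = 0*(-10) = 0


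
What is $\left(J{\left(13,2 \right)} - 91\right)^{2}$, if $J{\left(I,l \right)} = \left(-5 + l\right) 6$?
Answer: $11881$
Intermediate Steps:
$J{\left(I,l \right)} = -30 + 6 l$
$\left(J{\left(13,2 \right)} - 91\right)^{2} = \left(\left(-30 + 6 \cdot 2\right) - 91\right)^{2} = \left(\left(-30 + 12\right) - 91\right)^{2} = \left(-18 - 91\right)^{2} = \left(-109\right)^{2} = 11881$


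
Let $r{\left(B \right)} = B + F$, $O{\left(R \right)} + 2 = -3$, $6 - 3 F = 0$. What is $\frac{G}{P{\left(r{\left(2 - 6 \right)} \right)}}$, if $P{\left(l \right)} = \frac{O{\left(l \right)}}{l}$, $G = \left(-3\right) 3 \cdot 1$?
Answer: $- \frac{18}{5} \approx -3.6$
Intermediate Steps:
$F = 2$ ($F = 2 - 0 = 2 + 0 = 2$)
$O{\left(R \right)} = -5$ ($O{\left(R \right)} = -2 - 3 = -5$)
$G = -9$ ($G = \left(-9\right) 1 = -9$)
$r{\left(B \right)} = 2 + B$ ($r{\left(B \right)} = B + 2 = 2 + B$)
$P{\left(l \right)} = - \frac{5}{l}$
$\frac{G}{P{\left(r{\left(2 - 6 \right)} \right)}} = - \frac{9}{\left(-5\right) \frac{1}{2 + \left(2 - 6\right)}} = - \frac{9}{\left(-5\right) \frac{1}{2 - 4}} = - \frac{9}{\left(-5\right) \frac{1}{-2}} = - \frac{9}{\left(-5\right) \left(- \frac{1}{2}\right)} = - \frac{9}{\frac{5}{2}} = \left(-9\right) \frac{2}{5} = - \frac{18}{5}$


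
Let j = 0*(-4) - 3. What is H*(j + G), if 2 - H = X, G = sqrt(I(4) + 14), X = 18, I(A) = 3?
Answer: 48 - 16*sqrt(17) ≈ -17.970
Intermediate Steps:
j = -3 (j = 0 - 3 = -3)
G = sqrt(17) (G = sqrt(3 + 14) = sqrt(17) ≈ 4.1231)
H = -16 (H = 2 - 1*18 = 2 - 18 = -16)
H*(j + G) = -16*(-3 + sqrt(17)) = 48 - 16*sqrt(17)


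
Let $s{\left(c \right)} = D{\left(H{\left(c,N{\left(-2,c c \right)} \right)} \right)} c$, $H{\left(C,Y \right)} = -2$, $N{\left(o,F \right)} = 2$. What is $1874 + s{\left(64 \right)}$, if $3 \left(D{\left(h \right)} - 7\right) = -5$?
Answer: $\frac{6646}{3} \approx 2215.3$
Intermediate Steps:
$D{\left(h \right)} = \frac{16}{3}$ ($D{\left(h \right)} = 7 + \frac{1}{3} \left(-5\right) = 7 - \frac{5}{3} = \frac{16}{3}$)
$s{\left(c \right)} = \frac{16 c}{3}$
$1874 + s{\left(64 \right)} = 1874 + \frac{16}{3} \cdot 64 = 1874 + \frac{1024}{3} = \frac{6646}{3}$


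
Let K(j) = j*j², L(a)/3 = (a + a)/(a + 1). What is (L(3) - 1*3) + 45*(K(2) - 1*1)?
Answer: 633/2 ≈ 316.50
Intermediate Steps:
L(a) = 6*a/(1 + a) (L(a) = 3*((a + a)/(a + 1)) = 3*((2*a)/(1 + a)) = 3*(2*a/(1 + a)) = 6*a/(1 + a))
K(j) = j³
(L(3) - 1*3) + 45*(K(2) - 1*1) = (6*3/(1 + 3) - 1*3) + 45*(2³ - 1*1) = (6*3/4 - 3) + 45*(8 - 1) = (6*3*(¼) - 3) + 45*7 = (9/2 - 3) + 315 = 3/2 + 315 = 633/2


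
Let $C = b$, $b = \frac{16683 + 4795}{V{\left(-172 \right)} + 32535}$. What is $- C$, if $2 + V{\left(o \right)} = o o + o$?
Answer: $- \frac{21478}{61945} \approx -0.34673$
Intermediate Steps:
$V{\left(o \right)} = -2 + o + o^{2}$ ($V{\left(o \right)} = -2 + \left(o o + o\right) = -2 + \left(o^{2} + o\right) = -2 + \left(o + o^{2}\right) = -2 + o + o^{2}$)
$b = \frac{21478}{61945}$ ($b = \frac{16683 + 4795}{\left(-2 - 172 + \left(-172\right)^{2}\right) + 32535} = \frac{21478}{\left(-2 - 172 + 29584\right) + 32535} = \frac{21478}{29410 + 32535} = \frac{21478}{61945} \approx 0.34673$)
$C = \frac{21478}{61945} \approx 0.34673$
$- C = \left(-1\right) \frac{21478}{61945} = - \frac{21478}{61945}$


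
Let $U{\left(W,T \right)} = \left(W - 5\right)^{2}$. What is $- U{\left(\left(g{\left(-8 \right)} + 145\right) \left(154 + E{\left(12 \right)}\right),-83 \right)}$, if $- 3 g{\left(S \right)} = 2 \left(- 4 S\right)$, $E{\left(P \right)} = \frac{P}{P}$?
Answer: $- \frac{3305100100}{9} \approx -3.6723 \cdot 10^{8}$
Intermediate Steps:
$E{\left(P \right)} = 1$
$g{\left(S \right)} = \frac{8 S}{3}$ ($g{\left(S \right)} = - \frac{2 \left(- 4 S\right)}{3} = - \frac{\left(-8\right) S}{3} = \frac{8 S}{3}$)
$U{\left(W,T \right)} = \left(-5 + W\right)^{2}$
$- U{\left(\left(g{\left(-8 \right)} + 145\right) \left(154 + E{\left(12 \right)}\right),-83 \right)} = - \left(-5 + \left(\frac{8}{3} \left(-8\right) + 145\right) \left(154 + 1\right)\right)^{2} = - \left(-5 + \left(- \frac{64}{3} + 145\right) 155\right)^{2} = - \left(-5 + \frac{371}{3} \cdot 155\right)^{2} = - \left(-5 + \frac{57505}{3}\right)^{2} = - \left(\frac{57490}{3}\right)^{2} = \left(-1\right) \frac{3305100100}{9} = - \frac{3305100100}{9}$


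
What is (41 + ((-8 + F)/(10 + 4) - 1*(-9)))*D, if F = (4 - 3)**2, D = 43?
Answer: 4257/2 ≈ 2128.5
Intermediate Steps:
F = 1 (F = 1**2 = 1)
(41 + ((-8 + F)/(10 + 4) - 1*(-9)))*D = (41 + ((-8 + 1)/(10 + 4) - 1*(-9)))*43 = (41 + (-7/14 + 9))*43 = (41 + (-7*1/14 + 9))*43 = (41 + (-1/2 + 9))*43 = (41 + 17/2)*43 = (99/2)*43 = 4257/2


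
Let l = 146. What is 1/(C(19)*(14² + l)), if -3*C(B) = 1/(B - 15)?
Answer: -2/57 ≈ -0.035088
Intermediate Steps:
C(B) = -1/(3*(-15 + B)) (C(B) = -1/(3*(B - 15)) = -1/(3*(-15 + B)))
1/(C(19)*(14² + l)) = 1/((-1/(-45 + 3*19))*(14² + 146)) = 1/((-1/(-45 + 57))*(196 + 146)) = 1/(-1/12*342) = 1/(-57/2) = -2/57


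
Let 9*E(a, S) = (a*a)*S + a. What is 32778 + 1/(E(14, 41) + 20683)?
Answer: 6365389275/194197 ≈ 32778.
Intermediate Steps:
E(a, S) = a/9 + S*a**2/9 (E(a, S) = ((a*a)*S + a)/9 = (a**2*S + a)/9 = (S*a**2 + a)/9 = (a + S*a**2)/9 = a/9 + S*a**2/9)
32778 + 1/(E(14, 41) + 20683) = 32778 + 1/((1/9)*14*(1 + 41*14) + 20683) = 32778 + 1/((1/9)*14*(1 + 574) + 20683) = 32778 + 1/((1/9)*14*575 + 20683) = 32778 + 1/(8050/9 + 20683) = 32778 + 1/(194197/9) = 32778 + 9/194197 = 6365389275/194197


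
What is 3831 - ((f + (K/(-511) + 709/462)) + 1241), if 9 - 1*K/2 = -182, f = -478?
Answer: 103444823/33726 ≈ 3067.2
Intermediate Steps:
K = 382 (K = 18 - 2*(-182) = 18 + 364 = 382)
3831 - ((f + (K/(-511) + 709/462)) + 1241) = 3831 - ((-478 + (382/(-511) + 709/462)) + 1241) = 3831 - ((-478 + (382*(-1/511) + 709*(1/462))) + 1241) = 3831 - ((-478 + (-382/511 + 709/462)) + 1241) = 3831 - ((-478 + 26545/33726) + 1241) = 3831 - (-16094483/33726 + 1241) = 3831 - 1*25759483/33726 = 3831 - 25759483/33726 = 103444823/33726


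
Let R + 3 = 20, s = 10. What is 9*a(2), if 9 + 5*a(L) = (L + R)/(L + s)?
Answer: -267/20 ≈ -13.350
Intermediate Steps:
R = 17 (R = -3 + 20 = 17)
a(L) = -9/5 + (17 + L)/(5*(10 + L)) (a(L) = -9/5 + ((L + 17)/(L + 10))/5 = -9/5 + ((17 + L)/(10 + L))/5 = -9/5 + (17 + L)/(5*(10 + L)))
9*a(2) = 9*((-73 - 8*2)/(5*(10 + 2))) = 9*((⅕)*(-73 - 16)/12) = 9*((⅕)*(1/12)*(-89)) = 9*(-89/60) = -267/20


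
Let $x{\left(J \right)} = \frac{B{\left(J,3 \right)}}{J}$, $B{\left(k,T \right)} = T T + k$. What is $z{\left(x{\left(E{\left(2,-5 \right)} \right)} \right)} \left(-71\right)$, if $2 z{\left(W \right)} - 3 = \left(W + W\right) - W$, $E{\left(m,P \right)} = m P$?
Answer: $- \frac{2201}{20} \approx -110.05$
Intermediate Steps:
$B{\left(k,T \right)} = k + T^{2}$ ($B{\left(k,T \right)} = T^{2} + k = k + T^{2}$)
$E{\left(m,P \right)} = P m$
$x{\left(J \right)} = \frac{9 + J}{J}$ ($x{\left(J \right)} = \frac{J + 3^{2}}{J} = \frac{J + 9}{J} = \frac{9 + J}{J}$)
$z{\left(W \right)} = \frac{3}{2} + \frac{W}{2}$ ($z{\left(W \right)} = \frac{3}{2} + \frac{\left(W + W\right) - W}{2} = \frac{3}{2} + \frac{2 W - W}{2} = \frac{3}{2} + \frac{W}{2}$)
$z{\left(x{\left(E{\left(2,-5 \right)} \right)} \right)} \left(-71\right) = \left(\frac{3}{2} + \frac{\frac{1}{\left(-5\right) 2} \left(9 - 10\right)}{2}\right) \left(-71\right) = \left(\frac{3}{2} + \frac{\frac{1}{-10} \left(9 - 10\right)}{2}\right) \left(-71\right) = \left(\frac{3}{2} + \frac{\left(- \frac{1}{10}\right) \left(-1\right)}{2}\right) \left(-71\right) = \left(\frac{3}{2} + \frac{1}{2} \cdot \frac{1}{10}\right) \left(-71\right) = \left(\frac{3}{2} + \frac{1}{20}\right) \left(-71\right) = \frac{31}{20} \left(-71\right) = - \frac{2201}{20}$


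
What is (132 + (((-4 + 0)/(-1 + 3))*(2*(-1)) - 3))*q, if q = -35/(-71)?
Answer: 4655/71 ≈ 65.563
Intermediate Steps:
q = 35/71 (q = -35*(-1/71) = 35/71 ≈ 0.49296)
(132 + (((-4 + 0)/(-1 + 3))*(2*(-1)) - 3))*q = (132 + (((-4 + 0)/(-1 + 3))*(2*(-1)) - 3))*(35/71) = (132 + (-4/2*(-2) - 3))*(35/71) = (132 + (-4*½*(-2) - 3))*(35/71) = (132 + (-2*(-2) - 3))*(35/71) = (132 + (4 - 3))*(35/71) = (132 + 1)*(35/71) = 133*(35/71) = 4655/71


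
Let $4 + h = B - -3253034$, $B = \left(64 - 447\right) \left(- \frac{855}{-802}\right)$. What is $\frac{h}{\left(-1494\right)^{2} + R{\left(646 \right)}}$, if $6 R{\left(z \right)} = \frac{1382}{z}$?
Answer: $\frac{2527735914555}{1734600270059} \approx 1.4572$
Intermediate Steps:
$B = - \frac{327465}{802}$ ($B = - 383 \left(\left(-855\right) \left(- \frac{1}{802}\right)\right) = \left(-383\right) \frac{855}{802} = - \frac{327465}{802} \approx -408.31$)
$R{\left(z \right)} = \frac{691}{3 z}$ ($R{\left(z \right)} = \frac{1382 \frac{1}{z}}{6} = \frac{691}{3 z}$)
$h = \frac{2608602595}{802}$ ($h = -4 - - \frac{2608605803}{802} = -4 + \left(- \frac{327465}{802} + 3253034\right) = -4 + \frac{2608605803}{802} = \frac{2608602595}{802} \approx 3.2526 \cdot 10^{6}$)
$\frac{h}{\left(-1494\right)^{2} + R{\left(646 \right)}} = \frac{2608602595}{802 \left(\left(-1494\right)^{2} + \frac{691}{3 \cdot 646}\right)} = \frac{2608602595}{802 \left(2232036 + \frac{691}{3} \cdot \frac{1}{646}\right)} = \frac{2608602595}{802 \left(2232036 + \frac{691}{1938}\right)} = \frac{2608602595}{802 \cdot \frac{4325686459}{1938}} = \frac{2608602595}{802} \cdot \frac{1938}{4325686459} = \frac{2527735914555}{1734600270059}$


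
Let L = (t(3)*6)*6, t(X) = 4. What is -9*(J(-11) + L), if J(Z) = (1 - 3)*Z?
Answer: -1494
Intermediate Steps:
J(Z) = -2*Z
L = 144 (L = (4*6)*6 = 24*6 = 144)
-9*(J(-11) + L) = -9*(-2*(-11) + 144) = -9*(22 + 144) = -9*166 = -1494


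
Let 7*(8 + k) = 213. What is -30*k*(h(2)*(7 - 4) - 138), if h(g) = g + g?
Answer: 84780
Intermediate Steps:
k = 157/7 (k = -8 + (⅐)*213 = -8 + 213/7 = 157/7 ≈ 22.429)
h(g) = 2*g
-30*k*(h(2)*(7 - 4) - 138) = -4710*((2*2)*(7 - 4) - 138)/7 = -4710*(4*3 - 138)/7 = -4710*(12 - 138)/7 = -4710*(-126)/7 = -30*(-2826) = 84780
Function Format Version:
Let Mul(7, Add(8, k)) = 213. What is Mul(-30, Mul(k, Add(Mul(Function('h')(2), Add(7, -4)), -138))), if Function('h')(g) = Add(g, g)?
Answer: 84780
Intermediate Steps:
k = Rational(157, 7) (k = Add(-8, Mul(Rational(1, 7), 213)) = Add(-8, Rational(213, 7)) = Rational(157, 7) ≈ 22.429)
Function('h')(g) = Mul(2, g)
Mul(-30, Mul(k, Add(Mul(Function('h')(2), Add(7, -4)), -138))) = Mul(-30, Mul(Rational(157, 7), Add(Mul(Mul(2, 2), Add(7, -4)), -138))) = Mul(-30, Mul(Rational(157, 7), Add(Mul(4, 3), -138))) = Mul(-30, Mul(Rational(157, 7), Add(12, -138))) = Mul(-30, Mul(Rational(157, 7), -126)) = Mul(-30, -2826) = 84780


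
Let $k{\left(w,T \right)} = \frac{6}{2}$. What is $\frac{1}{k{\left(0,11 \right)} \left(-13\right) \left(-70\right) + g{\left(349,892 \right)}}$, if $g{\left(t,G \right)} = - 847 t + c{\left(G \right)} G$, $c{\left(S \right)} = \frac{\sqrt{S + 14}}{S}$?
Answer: $- \frac{292873}{85774593223} - \frac{\sqrt{906}}{85774593223} \approx -3.4148 \cdot 10^{-6}$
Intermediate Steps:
$k{\left(w,T \right)} = 3$ ($k{\left(w,T \right)} = 6 \cdot \frac{1}{2} = 3$)
$c{\left(S \right)} = \frac{\sqrt{14 + S}}{S}$
$g{\left(t,G \right)} = \sqrt{14 + G} - 847 t$ ($g{\left(t,G \right)} = - 847 t + \frac{\sqrt{14 + G}}{G} G = - 847 t + \sqrt{14 + G} = \sqrt{14 + G} - 847 t$)
$\frac{1}{k{\left(0,11 \right)} \left(-13\right) \left(-70\right) + g{\left(349,892 \right)}} = \frac{1}{3 \left(-13\right) \left(-70\right) + \left(\sqrt{14 + 892} - 295603\right)} = \frac{1}{\left(-39\right) \left(-70\right) - \left(295603 - \sqrt{906}\right)} = \frac{1}{2730 - \left(295603 - \sqrt{906}\right)} = \frac{1}{-292873 + \sqrt{906}}$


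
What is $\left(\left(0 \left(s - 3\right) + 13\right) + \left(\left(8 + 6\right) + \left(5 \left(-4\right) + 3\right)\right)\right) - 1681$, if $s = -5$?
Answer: $-1671$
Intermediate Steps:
$\left(\left(0 \left(s - 3\right) + 13\right) + \left(\left(8 + 6\right) + \left(5 \left(-4\right) + 3\right)\right)\right) - 1681 = \left(\left(0 \left(-5 - 3\right) + 13\right) + \left(\left(8 + 6\right) + \left(5 \left(-4\right) + 3\right)\right)\right) - 1681 = \left(\left(0 \left(-8\right) + 13\right) + \left(14 + \left(-20 + 3\right)\right)\right) - 1681 = \left(\left(0 + 13\right) + \left(14 - 17\right)\right) - 1681 = \left(13 - 3\right) - 1681 = 10 - 1681 = -1671$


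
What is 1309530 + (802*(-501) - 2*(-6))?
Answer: 907740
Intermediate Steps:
1309530 + (802*(-501) - 2*(-6)) = 1309530 + (-401802 + 12) = 1309530 - 401790 = 907740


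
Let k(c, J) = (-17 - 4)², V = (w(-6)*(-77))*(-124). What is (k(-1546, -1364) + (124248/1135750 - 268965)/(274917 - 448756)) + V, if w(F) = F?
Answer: -5611716142902624/98718822125 ≈ -56845.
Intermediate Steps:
V = -57288 (V = -6*(-77)*(-124) = 462*(-124) = -57288)
k(c, J) = 441 (k(c, J) = (-21)² = 441)
(k(-1546, -1364) + (124248/1135750 - 268965)/(274917 - 448756)) + V = (441 + (124248/1135750 - 268965)/(274917 - 448756)) - 57288 = (441 + (124248*(1/1135750) - 268965)/(-173839)) - 57288 = (441 + (62124/567875 - 268965)*(-1/173839)) - 57288 = (441 - 152738437251/567875*(-1/173839)) - 57288 = (441 + 152738437251/98718822125) - 57288 = 43687738994376/98718822125 - 57288 = -5611716142902624/98718822125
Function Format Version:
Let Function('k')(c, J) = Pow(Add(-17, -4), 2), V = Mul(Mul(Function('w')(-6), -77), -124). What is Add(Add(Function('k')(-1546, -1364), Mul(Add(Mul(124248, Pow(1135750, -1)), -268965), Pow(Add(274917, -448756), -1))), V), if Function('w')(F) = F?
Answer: Rational(-5611716142902624, 98718822125) ≈ -56845.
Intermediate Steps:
V = -57288 (V = Mul(Mul(-6, -77), -124) = Mul(462, -124) = -57288)
Function('k')(c, J) = 441 (Function('k')(c, J) = Pow(-21, 2) = 441)
Add(Add(Function('k')(-1546, -1364), Mul(Add(Mul(124248, Pow(1135750, -1)), -268965), Pow(Add(274917, -448756), -1))), V) = Add(Add(441, Mul(Add(Mul(124248, Pow(1135750, -1)), -268965), Pow(Add(274917, -448756), -1))), -57288) = Add(Add(441, Mul(Add(Mul(124248, Rational(1, 1135750)), -268965), Pow(-173839, -1))), -57288) = Add(Add(441, Mul(Add(Rational(62124, 567875), -268965), Rational(-1, 173839))), -57288) = Add(Add(441, Mul(Rational(-152738437251, 567875), Rational(-1, 173839))), -57288) = Add(Add(441, Rational(152738437251, 98718822125)), -57288) = Add(Rational(43687738994376, 98718822125), -57288) = Rational(-5611716142902624, 98718822125)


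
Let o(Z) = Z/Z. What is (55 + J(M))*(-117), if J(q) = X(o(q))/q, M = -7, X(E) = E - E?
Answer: -6435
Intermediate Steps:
o(Z) = 1
X(E) = 0
J(q) = 0 (J(q) = 0/q = 0)
(55 + J(M))*(-117) = (55 + 0)*(-117) = 55*(-117) = -6435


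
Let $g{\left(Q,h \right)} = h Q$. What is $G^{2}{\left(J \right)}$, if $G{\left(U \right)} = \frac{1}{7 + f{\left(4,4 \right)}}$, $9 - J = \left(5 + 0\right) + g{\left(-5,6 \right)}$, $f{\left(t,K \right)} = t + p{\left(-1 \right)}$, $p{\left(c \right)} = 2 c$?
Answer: $\frac{1}{81} \approx 0.012346$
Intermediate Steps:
$g{\left(Q,h \right)} = Q h$
$f{\left(t,K \right)} = -2 + t$ ($f{\left(t,K \right)} = t + 2 \left(-1\right) = t - 2 = -2 + t$)
$J = 34$ ($J = 9 - \left(\left(5 + 0\right) - 30\right) = 9 - \left(5 - 30\right) = 9 - -25 = 9 + 25 = 34$)
$G{\left(U \right)} = \frac{1}{9}$ ($G{\left(U \right)} = \frac{1}{7 + \left(-2 + 4\right)} = \frac{1}{7 + 2} = \frac{1}{9}$)
$G^{2}{\left(J \right)} = \left(\frac{1}{9}\right)^{2} = \frac{1}{81}$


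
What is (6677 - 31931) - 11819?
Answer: -37073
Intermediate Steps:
(6677 - 31931) - 11819 = -25254 - 11819 = -37073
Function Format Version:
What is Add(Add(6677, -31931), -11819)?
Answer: -37073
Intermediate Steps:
Add(Add(6677, -31931), -11819) = Add(-25254, -11819) = -37073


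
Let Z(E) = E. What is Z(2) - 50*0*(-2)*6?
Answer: 2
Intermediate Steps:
Z(2) - 50*0*(-2)*6 = 2 - 50*0*(-2)*6 = 2 - 0*6 = 2 - 50*0 = 2 + 0 = 2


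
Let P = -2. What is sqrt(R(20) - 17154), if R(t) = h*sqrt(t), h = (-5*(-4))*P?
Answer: sqrt(-17154 - 80*sqrt(5)) ≈ 131.65*I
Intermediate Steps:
h = -40 (h = -5*(-4)*(-2) = 20*(-2) = -40)
R(t) = -40*sqrt(t)
sqrt(R(20) - 17154) = sqrt(-80*sqrt(5) - 17154) = sqrt(-17154 - 80*sqrt(5))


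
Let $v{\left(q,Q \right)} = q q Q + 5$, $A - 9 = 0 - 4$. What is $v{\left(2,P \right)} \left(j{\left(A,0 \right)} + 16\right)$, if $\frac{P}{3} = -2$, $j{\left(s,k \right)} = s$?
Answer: $-399$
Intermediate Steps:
$A = 5$ ($A = 9 + \left(0 - 4\right) = 9 - 4 = 5$)
$P = -6$ ($P = 3 \left(-2\right) = -6$)
$v{\left(q,Q \right)} = 5 + Q q^{2}$ ($v{\left(q,Q \right)} = q^{2} Q + 5 = Q q^{2} + 5 = 5 + Q q^{2}$)
$v{\left(2,P \right)} \left(j{\left(A,0 \right)} + 16\right) = \left(5 - 6 \cdot 2^{2}\right) \left(5 + 16\right) = \left(5 - 24\right) 21 = \left(-19\right) 21 = -399$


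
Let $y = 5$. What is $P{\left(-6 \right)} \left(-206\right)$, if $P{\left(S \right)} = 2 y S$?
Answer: $12360$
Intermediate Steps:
$P{\left(S \right)} = 10 S$ ($P{\left(S \right)} = 2 \cdot 5 S = 10 S$)
$P{\left(-6 \right)} \left(-206\right) = 10 \left(-6\right) \left(-206\right) = \left(-60\right) \left(-206\right) = 12360$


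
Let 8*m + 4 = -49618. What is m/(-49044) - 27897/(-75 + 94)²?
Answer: -5463765101/70819536 ≈ -77.151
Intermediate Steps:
m = -24811/4 (m = -½ + (⅛)*(-49618) = -½ - 24809/4 = -24811/4 ≈ -6202.8)
m/(-49044) - 27897/(-75 + 94)² = -24811/4/(-49044) - 27897/(-75 + 94)² = -24811/4*(-1/49044) - 27897/(19²) = 24811/196176 - 27897/361 = -5463765101/70819536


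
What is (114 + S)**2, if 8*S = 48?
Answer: 14400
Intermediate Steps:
S = 6 (S = (1/8)*48 = 6)
(114 + S)**2 = (114 + 6)**2 = 120**2 = 14400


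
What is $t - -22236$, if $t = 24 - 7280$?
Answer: $14980$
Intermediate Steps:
$t = -7256$ ($t = 24 - 7280 = -7256$)
$t - -22236 = -7256 - -22236 = -7256 + 22236 = 14980$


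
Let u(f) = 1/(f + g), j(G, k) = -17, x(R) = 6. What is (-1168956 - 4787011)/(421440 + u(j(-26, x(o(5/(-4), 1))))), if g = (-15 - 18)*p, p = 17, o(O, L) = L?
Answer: -3442548926/243592319 ≈ -14.132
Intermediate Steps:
g = -561 (g = (-15 - 18)*17 = -33*17 = -561)
u(f) = 1/(-561 + f) (u(f) = 1/(f - 561) = 1/(-561 + f))
(-1168956 - 4787011)/(421440 + u(j(-26, x(o(5/(-4), 1))))) = (-1168956 - 4787011)/(421440 + 1/(-561 - 17)) = -5955967/(421440 + 1/(-578)) = -5955967/(421440 - 1/578) = -5955967/243592319/578 = -5955967*578/243592319 = -3442548926/243592319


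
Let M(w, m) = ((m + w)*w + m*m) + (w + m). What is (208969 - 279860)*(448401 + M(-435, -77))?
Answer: -47960455358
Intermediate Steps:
M(w, m) = m + w + m² + w*(m + w) (M(w, m) = (w*(m + w) + m²) + (m + w) = (m² + w*(m + w)) + (m + w) = m + w + m² + w*(m + w))
(208969 - 279860)*(448401 + M(-435, -77)) = (208969 - 279860)*(448401 + (-77 - 435 + (-77)² + (-435)² - 77*(-435))) = -70891*(448401 + (-77 - 435 + 5929 + 189225 + 33495)) = -70891*(448401 + 228137) = -70891*676538 = -47960455358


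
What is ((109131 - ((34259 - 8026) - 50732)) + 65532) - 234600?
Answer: -35438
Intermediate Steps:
((109131 - ((34259 - 8026) - 50732)) + 65532) - 234600 = ((109131 - (26233 - 50732)) + 65532) - 234600 = ((109131 - 1*(-24499)) + 65532) - 234600 = ((109131 + 24499) + 65532) - 234600 = (133630 + 65532) - 234600 = 199162 - 234600 = -35438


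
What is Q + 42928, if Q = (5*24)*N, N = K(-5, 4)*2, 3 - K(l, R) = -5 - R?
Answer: 45808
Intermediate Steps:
K(l, R) = 8 + R (K(l, R) = 3 - (-5 - R) = 3 + (5 + R) = 8 + R)
N = 24 (N = (8 + 4)*2 = 12*2 = 24)
Q = 2880 (Q = (5*24)*24 = 120*24 = 2880)
Q + 42928 = 2880 + 42928 = 45808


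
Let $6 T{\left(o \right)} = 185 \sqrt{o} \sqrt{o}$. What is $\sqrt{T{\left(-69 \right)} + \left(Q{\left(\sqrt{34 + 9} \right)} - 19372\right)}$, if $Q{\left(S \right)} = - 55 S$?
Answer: $\frac{\sqrt{-85998 - 220 \sqrt{43}}}{2} \approx 147.85 i$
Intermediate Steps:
$T{\left(o \right)} = \frac{185 o}{6}$ ($T{\left(o \right)} = \frac{185 \sqrt{o} \sqrt{o}}{6} = \frac{185 o}{6}$)
$\sqrt{T{\left(-69 \right)} + \left(Q{\left(\sqrt{34 + 9} \right)} - 19372\right)} = \sqrt{\frac{185}{6} \left(-69\right) - \left(19372 + 55 \sqrt{34 + 9}\right)} = \sqrt{- \frac{4255}{2} - \left(19372 + 55 \sqrt{43}\right)} = \sqrt{- \frac{42999}{2} - 55 \sqrt{43}}$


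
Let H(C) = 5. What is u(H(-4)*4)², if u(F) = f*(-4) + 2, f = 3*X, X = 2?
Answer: 484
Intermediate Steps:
f = 6 (f = 3*2 = 6)
u(F) = -22 (u(F) = 6*(-4) + 2 = -24 + 2 = -22)
u(H(-4)*4)² = (-22)² = 484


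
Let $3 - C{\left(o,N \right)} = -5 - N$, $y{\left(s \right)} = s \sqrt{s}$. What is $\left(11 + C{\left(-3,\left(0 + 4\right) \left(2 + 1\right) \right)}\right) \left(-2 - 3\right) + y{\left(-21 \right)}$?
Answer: $-155 - 21 i \sqrt{21} \approx -155.0 - 96.234 i$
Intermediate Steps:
$y{\left(s \right)} = s^{\frac{3}{2}}$
$C{\left(o,N \right)} = 8 + N$ ($C{\left(o,N \right)} = 3 - \left(-5 - N\right) = 3 + \left(5 + N\right) = 8 + N$)
$\left(11 + C{\left(-3,\left(0 + 4\right) \left(2 + 1\right) \right)}\right) \left(-2 - 3\right) + y{\left(-21 \right)} = \left(11 + \left(8 + \left(0 + 4\right) \left(2 + 1\right)\right)\right) \left(-2 - 3\right) + \left(-21\right)^{\frac{3}{2}} = \left(11 + \left(8 + 4 \cdot 3\right)\right) \left(-2 - 3\right) - 21 i \sqrt{21} = \left(11 + \left(8 + 12\right)\right) \left(-5\right) - 21 i \sqrt{21} = \left(11 + 20\right) \left(-5\right) - 21 i \sqrt{21} = 31 \left(-5\right) - 21 i \sqrt{21} = -155 - 21 i \sqrt{21}$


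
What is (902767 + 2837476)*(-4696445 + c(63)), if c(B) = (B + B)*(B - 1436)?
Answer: -18212900094649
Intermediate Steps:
c(B) = 2*B*(-1436 + B) (c(B) = (2*B)*(-1436 + B) = 2*B*(-1436 + B))
(902767 + 2837476)*(-4696445 + c(63)) = (902767 + 2837476)*(-4696445 + 2*63*(-1436 + 63)) = 3740243*(-4696445 + 2*63*(-1373)) = 3740243*(-4696445 - 172998) = 3740243*(-4869443) = -18212900094649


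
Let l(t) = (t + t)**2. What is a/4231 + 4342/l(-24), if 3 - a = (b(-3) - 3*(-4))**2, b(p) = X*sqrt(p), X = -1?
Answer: 9026525/4874112 + 24*I*sqrt(3)/4231 ≈ 1.8519 + 0.0098249*I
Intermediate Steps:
b(p) = -sqrt(p)
l(t) = 4*t**2 (l(t) = (2*t)**2 = 4*t**2)
a = 3 - (12 - I*sqrt(3))**2 (a = 3 - (-sqrt(-3) - 3*(-4))**2 = 3 - (-I*sqrt(3) + 12)**2 = 3 - (12 - I*sqrt(3))**2 ≈ -138.0 + 41.569*I)
a/4231 + 4342/l(-24) = (-138 + 24*I*sqrt(3))/4231 + 4342/((4*(-24)**2)) = (-138 + 24*I*sqrt(3))*(1/4231) + 4342/((4*576)) = (-138/4231 + 24*I*sqrt(3)/4231) + 4342/2304 = (-138/4231 + 24*I*sqrt(3)/4231) + 4342*(1/2304) = (-138/4231 + 24*I*sqrt(3)/4231) + 2171/1152 = 9026525/4874112 + 24*I*sqrt(3)/4231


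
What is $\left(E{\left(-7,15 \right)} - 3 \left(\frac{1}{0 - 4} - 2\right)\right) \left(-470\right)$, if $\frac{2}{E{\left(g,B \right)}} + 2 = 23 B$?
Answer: $- \frac{2178215}{686} \approx -3175.2$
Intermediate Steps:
$E{\left(g,B \right)} = \frac{2}{-2 + 23 B}$
$\left(E{\left(-7,15 \right)} - 3 \left(\frac{1}{0 - 4} - 2\right)\right) \left(-470\right) = \left(\frac{2}{-2 + 23 \cdot 15} - 3 \left(\frac{1}{0 - 4} - 2\right)\right) \left(-470\right) = \left(\frac{2}{-2 + 345} - 3 \left(\frac{1}{-4} - 2\right)\right) \left(-470\right) = \left(\frac{2}{343} - 3 \left(- \frac{1}{4} - 2\right)\right) \left(-470\right) = \left(2 \cdot \frac{1}{343} - - \frac{27}{4}\right) \left(-470\right) = \left(\frac{2}{343} + \frac{27}{4}\right) \left(-470\right) = \frac{9269}{1372} \left(-470\right) = - \frac{2178215}{686}$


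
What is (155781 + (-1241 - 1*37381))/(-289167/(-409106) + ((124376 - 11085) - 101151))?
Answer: 6847207122/709548001 ≈ 9.6501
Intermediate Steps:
(155781 + (-1241 - 1*37381))/(-289167/(-409106) + ((124376 - 11085) - 101151)) = (155781 + (-1241 - 37381))/(-289167*(-1/409106) + (113291 - 101151)) = (155781 - 38622)/(289167/409106 + 12140) = 117159/(4966836007/409106) = 117159*(409106/4966836007) = 6847207122/709548001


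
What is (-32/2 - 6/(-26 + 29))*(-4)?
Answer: 72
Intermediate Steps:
(-32/2 - 6/(-26 + 29))*(-4) = (-32*½ - 6/3)*(-4) = (-16 - 6*⅓)*(-4) = (-16 - 2)*(-4) = -18*(-4) = 72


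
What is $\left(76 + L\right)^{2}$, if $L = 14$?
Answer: $8100$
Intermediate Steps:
$\left(76 + L\right)^{2} = \left(76 + 14\right)^{2} = 90^{2} = 8100$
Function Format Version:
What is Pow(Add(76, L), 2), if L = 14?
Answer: 8100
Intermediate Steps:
Pow(Add(76, L), 2) = Pow(Add(76, 14), 2) = Pow(90, 2) = 8100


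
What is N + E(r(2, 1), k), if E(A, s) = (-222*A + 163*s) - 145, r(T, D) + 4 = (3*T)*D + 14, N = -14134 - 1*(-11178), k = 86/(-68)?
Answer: -233211/34 ≈ -6859.1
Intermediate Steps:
k = -43/34 (k = 86*(-1/68) = -43/34 ≈ -1.2647)
N = -2956 (N = -14134 + 11178 = -2956)
r(T, D) = 10 + 3*D*T (r(T, D) = -4 + ((3*T)*D + 14) = -4 + (3*D*T + 14) = -4 + (14 + 3*D*T) = 10 + 3*D*T)
E(A, s) = -145 - 222*A + 163*s
N + E(r(2, 1), k) = -2956 + (-145 - 222*(10 + 3*1*2) + 163*(-43/34)) = -2956 + (-145 - 222*(10 + 6) - 7009/34) = -2956 + (-145 - 222*16 - 7009/34) = -2956 + (-145 - 3552 - 7009/34) = -2956 - 132707/34 = -233211/34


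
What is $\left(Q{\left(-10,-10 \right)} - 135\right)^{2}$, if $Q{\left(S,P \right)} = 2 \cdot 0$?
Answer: $18225$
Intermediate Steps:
$Q{\left(S,P \right)} = 0$
$\left(Q{\left(-10,-10 \right)} - 135\right)^{2} = \left(0 - 135\right)^{2} = \left(-135\right)^{2} = 18225$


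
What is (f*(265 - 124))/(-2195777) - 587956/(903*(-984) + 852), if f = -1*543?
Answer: 339746309228/487297810725 ≈ 0.69720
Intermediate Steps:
f = -543
(f*(265 - 124))/(-2195777) - 587956/(903*(-984) + 852) = -543*(265 - 124)/(-2195777) - 587956/(903*(-984) + 852) = -543*141*(-1/2195777) - 587956/(-888552 + 852) = -76563*(-1/2195777) - 587956/(-887700) = 76563/2195777 - 587956*(-1/887700) = 76563/2195777 + 146989/221925 = 339746309228/487297810725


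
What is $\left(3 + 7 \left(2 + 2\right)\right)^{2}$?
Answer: $961$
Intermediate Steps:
$\left(3 + 7 \left(2 + 2\right)\right)^{2} = \left(3 + 7 \cdot 4\right)^{2} = \left(3 + 28\right)^{2} = 31^{2} = 961$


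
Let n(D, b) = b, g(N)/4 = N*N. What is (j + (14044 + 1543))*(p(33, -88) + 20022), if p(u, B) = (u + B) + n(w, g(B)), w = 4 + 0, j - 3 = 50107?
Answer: 3346802271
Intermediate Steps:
g(N) = 4*N² (g(N) = 4*(N*N) = 4*N²)
j = 50110 (j = 3 + 50107 = 50110)
w = 4
p(u, B) = B + u + 4*B² (p(u, B) = (u + B) + 4*B² = (B + u) + 4*B² = B + u + 4*B²)
(j + (14044 + 1543))*(p(33, -88) + 20022) = (50110 + (14044 + 1543))*((-88 + 33 + 4*(-88)²) + 20022) = (50110 + 15587)*((-88 + 33 + 4*7744) + 20022) = 65697*((-88 + 33 + 30976) + 20022) = 65697*(30921 + 20022) = 65697*50943 = 3346802271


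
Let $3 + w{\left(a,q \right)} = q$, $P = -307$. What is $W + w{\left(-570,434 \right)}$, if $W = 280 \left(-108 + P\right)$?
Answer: $-115769$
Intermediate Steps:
$w{\left(a,q \right)} = -3 + q$
$W = -116200$ ($W = 280 \left(-108 - 307\right) = 280 \left(-415\right) = -116200$)
$W + w{\left(-570,434 \right)} = -116200 + \left(-3 + 434\right) = -116200 + 431 = -115769$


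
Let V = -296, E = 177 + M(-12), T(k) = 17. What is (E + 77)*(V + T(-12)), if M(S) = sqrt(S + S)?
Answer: -70866 - 558*I*sqrt(6) ≈ -70866.0 - 1366.8*I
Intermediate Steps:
M(S) = sqrt(2)*sqrt(S) (M(S) = sqrt(2*S) = sqrt(2)*sqrt(S))
E = 177 + 2*I*sqrt(6) (E = 177 + sqrt(2)*sqrt(-12) = 177 + sqrt(2)*(2*I*sqrt(3)) = 177 + 2*I*sqrt(6) ≈ 177.0 + 4.899*I)
(E + 77)*(V + T(-12)) = ((177 + 2*I*sqrt(6)) + 77)*(-296 + 17) = (254 + 2*I*sqrt(6))*(-279) = -70866 - 558*I*sqrt(6)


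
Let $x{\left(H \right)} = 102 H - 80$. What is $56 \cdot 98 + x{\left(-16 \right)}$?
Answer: $3776$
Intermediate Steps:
$x{\left(H \right)} = -80 + 102 H$
$56 \cdot 98 + x{\left(-16 \right)} = 56 \cdot 98 + \left(-80 + 102 \left(-16\right)\right) = 5488 - 1712 = 3776$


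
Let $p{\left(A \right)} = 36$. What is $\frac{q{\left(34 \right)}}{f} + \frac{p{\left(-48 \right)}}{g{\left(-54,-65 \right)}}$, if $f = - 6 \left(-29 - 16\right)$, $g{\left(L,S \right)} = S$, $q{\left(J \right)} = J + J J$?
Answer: $\frac{6763}{1755} \approx 3.8536$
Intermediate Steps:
$q{\left(J \right)} = J + J^{2}$
$f = 270$ ($f = \left(-6\right) \left(-45\right) = 270$)
$\frac{q{\left(34 \right)}}{f} + \frac{p{\left(-48 \right)}}{g{\left(-54,-65 \right)}} = \frac{34 \left(1 + 34\right)}{270} + \frac{36}{-65} = 34 \cdot 35 \cdot \frac{1}{270} + 36 \left(- \frac{1}{65}\right) = 1190 \cdot \frac{1}{270} - \frac{36}{65} = \frac{119}{27} - \frac{36}{65} = \frac{6763}{1755}$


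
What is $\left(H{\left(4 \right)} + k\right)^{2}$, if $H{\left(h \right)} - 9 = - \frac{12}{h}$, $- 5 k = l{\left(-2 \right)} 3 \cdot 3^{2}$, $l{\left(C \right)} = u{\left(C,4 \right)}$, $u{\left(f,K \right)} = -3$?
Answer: $\frac{12321}{25} \approx 492.84$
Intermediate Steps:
$l{\left(C \right)} = -3$
$k = \frac{81}{5}$ ($k = - \frac{\left(-3\right) 3 \cdot 3^{2}}{5} = - \frac{\left(-9\right) 9}{5} = \left(- \frac{1}{5}\right) \left(-81\right) = \frac{81}{5} \approx 16.2$)
$H{\left(h \right)} = 9 - \frac{12}{h}$
$\left(H{\left(4 \right)} + k\right)^{2} = \left(\left(9 - \frac{12}{4}\right) + \frac{81}{5}\right)^{2} = \left(\left(9 - 3\right) + \frac{81}{5}\right)^{2} = \left(6 + \frac{81}{5}\right)^{2} = \left(\frac{111}{5}\right)^{2} = \frac{12321}{25}$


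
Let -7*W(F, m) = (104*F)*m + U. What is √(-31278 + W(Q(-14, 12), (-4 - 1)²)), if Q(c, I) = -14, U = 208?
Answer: 3*I*√142142/7 ≈ 161.58*I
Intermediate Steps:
W(F, m) = -208/7 - 104*F*m/7 (W(F, m) = -((104*F)*m + 208)/7 = -(104*F*m + 208)/7 = -(208 + 104*F*m)/7 = -208/7 - 104*F*m/7)
√(-31278 + W(Q(-14, 12), (-4 - 1)²)) = √(-31278 + (-208/7 - 104/7*(-14)*(-4 - 1)²)) = √(-31278 + (-208/7 - 104/7*(-14)*(-5)²)) = √(-31278 + (-208/7 - 104/7*(-14)*25)) = √(-31278 + (-208/7 + 5200)) = √(-31278 + 36192/7) = √(-182754/7) = 3*I*√142142/7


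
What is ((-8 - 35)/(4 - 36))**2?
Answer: 1849/1024 ≈ 1.8057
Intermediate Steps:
((-8 - 35)/(4 - 36))**2 = (-43/(-32))**2 = (-43*(-1/32))**2 = (43/32)**2 = 1849/1024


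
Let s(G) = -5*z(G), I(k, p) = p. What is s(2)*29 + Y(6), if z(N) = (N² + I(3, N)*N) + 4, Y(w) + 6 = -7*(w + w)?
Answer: -1830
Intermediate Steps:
Y(w) = -6 - 14*w (Y(w) = -6 - 7*(w + w) = -6 - 14*w)
z(N) = 4 + 2*N² (z(N) = (N² + N*N) + 4 = (N² + N²) + 4 = 2*N² + 4 = 4 + 2*N²)
s(G) = -20 - 10*G² (s(G) = -5*(4 + 2*G²) = -20 - 10*G²)
s(2)*29 + Y(6) = (-20 - 10*2²)*29 + (-6 - 14*6) = (-20 - 10*4)*29 + (-6 - 84) = (-20 - 40)*29 - 90 = -60*29 - 90 = -1740 - 90 = -1830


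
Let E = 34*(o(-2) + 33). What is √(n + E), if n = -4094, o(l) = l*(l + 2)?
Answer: 2*I*√743 ≈ 54.516*I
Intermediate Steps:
o(l) = l*(2 + l)
E = 1122 (E = 34*(-2*(2 - 2) + 33) = 34*(-2*0 + 33) = 34*(0 + 33) = 34*33 = 1122)
√(n + E) = √(-4094 + 1122) = √(-2972) = 2*I*√743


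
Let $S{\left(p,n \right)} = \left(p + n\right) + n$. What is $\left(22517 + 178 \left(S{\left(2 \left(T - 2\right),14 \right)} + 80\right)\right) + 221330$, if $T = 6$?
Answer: $264495$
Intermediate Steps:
$S{\left(p,n \right)} = p + 2 n$ ($S{\left(p,n \right)} = \left(n + p\right) + n = p + 2 n$)
$\left(22517 + 178 \left(S{\left(2 \left(T - 2\right),14 \right)} + 80\right)\right) + 221330 = \left(22517 + 178 \left(\left(2 \left(6 - 2\right) + 2 \cdot 14\right) + 80\right)\right) + 221330 = \left(22517 + 178 \left(\left(2 \cdot 4 + 28\right) + 80\right)\right) + 221330 = \left(22517 + 178 \left(\left(8 + 28\right) + 80\right)\right) + 221330 = \left(22517 + 178 \left(36 + 80\right)\right) + 221330 = \left(22517 + 178 \cdot 116\right) + 221330 = \left(22517 + 20648\right) + 221330 = 43165 + 221330 = 264495$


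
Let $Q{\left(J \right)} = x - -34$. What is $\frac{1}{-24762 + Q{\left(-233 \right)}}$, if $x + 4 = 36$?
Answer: $- \frac{1}{24696} \approx -4.0492 \cdot 10^{-5}$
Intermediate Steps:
$x = 32$ ($x = -4 + 36 = 32$)
$Q{\left(J \right)} = 66$ ($Q{\left(J \right)} = 32 - -34 = 32 + 34 = 66$)
$\frac{1}{-24762 + Q{\left(-233 \right)}} = \frac{1}{-24762 + 66} = \frac{1}{-24696} = - \frac{1}{24696}$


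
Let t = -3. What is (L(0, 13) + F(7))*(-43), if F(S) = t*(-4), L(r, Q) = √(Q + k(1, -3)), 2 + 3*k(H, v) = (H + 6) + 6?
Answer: -516 - 215*√6/3 ≈ -691.55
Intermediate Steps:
k(H, v) = 10/3 + H/3 (k(H, v) = -⅔ + ((H + 6) + 6)/3 = -⅔ + ((6 + H) + 6)/3 = -⅔ + (12 + H)/3 = -⅔ + (4 + H/3) = 10/3 + H/3)
L(r, Q) = √(11/3 + Q) (L(r, Q) = √(Q + (10/3 + (⅓)*1)) = √(Q + (10/3 + ⅓)) = √(Q + 11/3) = √(11/3 + Q))
F(S) = 12 (F(S) = -3*(-4) = 12)
(L(0, 13) + F(7))*(-43) = (√(33 + 9*13)/3 + 12)*(-43) = (√(33 + 117)/3 + 12)*(-43) = (√150/3 + 12)*(-43) = ((5*√6)/3 + 12)*(-43) = (5*√6/3 + 12)*(-43) = (12 + 5*√6/3)*(-43) = -516 - 215*√6/3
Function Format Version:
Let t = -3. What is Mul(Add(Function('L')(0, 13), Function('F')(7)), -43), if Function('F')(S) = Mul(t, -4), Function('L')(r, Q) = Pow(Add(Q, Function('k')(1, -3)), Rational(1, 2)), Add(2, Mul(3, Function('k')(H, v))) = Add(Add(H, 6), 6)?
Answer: Add(-516, Mul(Rational(-215, 3), Pow(6, Rational(1, 2)))) ≈ -691.55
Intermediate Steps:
Function('k')(H, v) = Add(Rational(10, 3), Mul(Rational(1, 3), H)) (Function('k')(H, v) = Add(Rational(-2, 3), Mul(Rational(1, 3), Add(Add(H, 6), 6))) = Add(Rational(-2, 3), Mul(Rational(1, 3), Add(Add(6, H), 6))) = Add(Rational(-2, 3), Mul(Rational(1, 3), Add(12, H))) = Add(Rational(-2, 3), Add(4, Mul(Rational(1, 3), H))) = Add(Rational(10, 3), Mul(Rational(1, 3), H)))
Function('L')(r, Q) = Pow(Add(Rational(11, 3), Q), Rational(1, 2)) (Function('L')(r, Q) = Pow(Add(Q, Add(Rational(10, 3), Mul(Rational(1, 3), 1))), Rational(1, 2)) = Pow(Add(Q, Add(Rational(10, 3), Rational(1, 3))), Rational(1, 2)) = Pow(Add(Q, Rational(11, 3)), Rational(1, 2)) = Pow(Add(Rational(11, 3), Q), Rational(1, 2)))
Function('F')(S) = 12 (Function('F')(S) = Mul(-3, -4) = 12)
Mul(Add(Function('L')(0, 13), Function('F')(7)), -43) = Mul(Add(Mul(Rational(1, 3), Pow(Add(33, Mul(9, 13)), Rational(1, 2))), 12), -43) = Mul(Add(Mul(Rational(1, 3), Pow(Add(33, 117), Rational(1, 2))), 12), -43) = Mul(Add(Mul(Rational(1, 3), Pow(150, Rational(1, 2))), 12), -43) = Mul(Add(Mul(Rational(1, 3), Mul(5, Pow(6, Rational(1, 2)))), 12), -43) = Mul(Add(Mul(Rational(5, 3), Pow(6, Rational(1, 2))), 12), -43) = Mul(Add(12, Mul(Rational(5, 3), Pow(6, Rational(1, 2)))), -43) = Add(-516, Mul(Rational(-215, 3), Pow(6, Rational(1, 2))))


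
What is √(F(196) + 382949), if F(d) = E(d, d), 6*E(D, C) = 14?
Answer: 7*√70338/3 ≈ 618.83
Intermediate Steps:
E(D, C) = 7/3 (E(D, C) = (⅙)*14 = 7/3)
F(d) = 7/3
√(F(196) + 382949) = √(7/3 + 382949) = √(1148854/3) = 7*√70338/3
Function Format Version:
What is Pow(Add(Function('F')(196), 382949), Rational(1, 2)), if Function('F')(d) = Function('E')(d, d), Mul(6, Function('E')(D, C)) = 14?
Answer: Mul(Rational(7, 3), Pow(70338, Rational(1, 2))) ≈ 618.83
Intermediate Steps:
Function('E')(D, C) = Rational(7, 3) (Function('E')(D, C) = Mul(Rational(1, 6), 14) = Rational(7, 3))
Function('F')(d) = Rational(7, 3)
Pow(Add(Function('F')(196), 382949), Rational(1, 2)) = Pow(Add(Rational(7, 3), 382949), Rational(1, 2)) = Pow(Rational(1148854, 3), Rational(1, 2)) = Mul(Rational(7, 3), Pow(70338, Rational(1, 2)))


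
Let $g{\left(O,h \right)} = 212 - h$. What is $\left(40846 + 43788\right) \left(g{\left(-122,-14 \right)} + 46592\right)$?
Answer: $3962394612$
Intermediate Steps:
$\left(40846 + 43788\right) \left(g{\left(-122,-14 \right)} + 46592\right) = \left(40846 + 43788\right) \left(\left(212 - -14\right) + 46592\right) = 84634 \left(\left(212 + 14\right) + 46592\right) = 84634 \left(226 + 46592\right) = 84634 \cdot 46818 = 3962394612$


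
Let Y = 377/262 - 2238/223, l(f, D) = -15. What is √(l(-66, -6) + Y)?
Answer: 5*I*√3222018622/58426 ≈ 4.8577*I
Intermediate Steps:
Y = -502285/58426 (Y = 377*(1/262) - 2238*1/223 = 377/262 - 2238/223 = -502285/58426 ≈ -8.5969)
√(l(-66, -6) + Y) = √(-15 - 502285/58426) = √(-1378675/58426) = 5*I*√3222018622/58426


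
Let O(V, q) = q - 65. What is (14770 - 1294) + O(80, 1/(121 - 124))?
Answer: 40232/3 ≈ 13411.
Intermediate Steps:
O(V, q) = -65 + q
(14770 - 1294) + O(80, 1/(121 - 124)) = (14770 - 1294) + (-65 + 1/(121 - 124)) = 13476 + (-65 + 1/(-3)) = 13476 + (-65 - ⅓) = 13476 - 196/3 = 40232/3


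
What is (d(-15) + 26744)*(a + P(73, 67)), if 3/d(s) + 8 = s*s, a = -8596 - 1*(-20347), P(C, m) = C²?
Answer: 14160420440/31 ≈ 4.5679e+8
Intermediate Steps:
a = 11751 (a = -8596 + 20347 = 11751)
d(s) = 3/(-8 + s²) (d(s) = 3/(-8 + s*s) = 3/(-8 + s²))
(d(-15) + 26744)*(a + P(73, 67)) = (3/(-8 + (-15)²) + 26744)*(11751 + 73²) = (3/(-8 + 225) + 26744)*(11751 + 5329) = (3/217 + 26744)*17080 = (5803451/217)*17080 = 14160420440/31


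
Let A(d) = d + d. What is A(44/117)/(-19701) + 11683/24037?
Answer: 188303485/387452403 ≈ 0.48600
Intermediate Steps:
A(d) = 2*d
A(44/117)/(-19701) + 11683/24037 = (2*(44/117))/(-19701) + 11683/24037 = (2*(44*(1/117)))*(-1/19701) + 11683*(1/24037) = (2*(44/117))*(-1/19701) + 11683/24037 = (88/117)*(-1/19701) + 11683/24037 = -8/209547 + 11683/24037 = 188303485/387452403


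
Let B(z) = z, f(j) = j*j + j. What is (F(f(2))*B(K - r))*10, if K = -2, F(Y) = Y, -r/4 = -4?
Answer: -1080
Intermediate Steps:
f(j) = j + j² (f(j) = j² + j = j + j²)
r = 16 (r = -4*(-4) = 16)
(F(f(2))*B(K - r))*10 = ((2*(1 + 2))*(-2 - 1*16))*10 = ((2*3)*(-2 - 16))*10 = (6*(-18))*10 = -108*10 = -1080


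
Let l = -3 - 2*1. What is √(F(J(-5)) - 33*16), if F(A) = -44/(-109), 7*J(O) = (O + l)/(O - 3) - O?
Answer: 2*I*√1567093/109 ≈ 22.969*I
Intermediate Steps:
l = -5 (l = -3 - 2 = -5)
J(O) = -O/7 + (-5 + O)/(7*(-3 + O)) (J(O) = ((O - 5)/(O - 3) - O)/7 = ((-5 + O)/(-3 + O) - O)/7 = (-O + (-5 + O)/(-3 + O))/7 = -O/7 + (-5 + O)/(7*(-3 + O)))
F(A) = 44/109 (F(A) = -44*(-1/109) = 44/109)
√(F(J(-5)) - 33*16) = √(44/109 - 33*16) = √(44/109 - 528) = √(-57508/109) = 2*I*√1567093/109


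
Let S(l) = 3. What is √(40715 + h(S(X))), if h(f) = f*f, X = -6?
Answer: 2*√10181 ≈ 201.80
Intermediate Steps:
h(f) = f²
√(40715 + h(S(X))) = √(40715 + 3²) = √(40715 + 9) = √40724 = 2*√10181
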